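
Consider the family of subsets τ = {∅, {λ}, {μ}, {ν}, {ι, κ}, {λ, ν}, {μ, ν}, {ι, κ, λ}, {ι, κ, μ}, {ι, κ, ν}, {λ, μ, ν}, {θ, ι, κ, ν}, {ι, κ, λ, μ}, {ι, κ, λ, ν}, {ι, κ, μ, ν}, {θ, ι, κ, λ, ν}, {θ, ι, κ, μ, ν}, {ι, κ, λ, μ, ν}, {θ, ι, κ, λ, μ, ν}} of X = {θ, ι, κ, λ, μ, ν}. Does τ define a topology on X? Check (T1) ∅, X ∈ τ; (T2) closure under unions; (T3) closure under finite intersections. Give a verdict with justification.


τ is NOT a topology on X.

Axiom (T1): ∅ ∈ τ? Yes; X ∈ τ? Yes.
Axiom (T2/T3): check pairwise unions and intersections of members of τ.
Counterexample for (T2): {λ} ∪ {μ} = {λ, μ} ∉ τ. Therefore τ is NOT a topology.


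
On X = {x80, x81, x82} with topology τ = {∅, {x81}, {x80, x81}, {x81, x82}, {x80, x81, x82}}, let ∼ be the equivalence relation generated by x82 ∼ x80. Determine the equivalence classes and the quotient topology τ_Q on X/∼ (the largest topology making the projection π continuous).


X/∼ = {[x80=x82], [x81]}; |τ_Q| = 3.

Equivalence classes: [x80=x82], [x81].
Quotient map π: X → X/∼ sends x80 ↦ [x80=x82], x81 ↦ [x81], x82 ↦ [x80=x82].
For each subset V ⊆ X/∼, compute π^{-1}(V) ⊆ X and check whether π^{-1}(V) ∈ τ. V is open in τ_Q iff π^{-1}(V) ∈ τ.
  V = {}: π^{-1}(V) = ∅ ∈ τ ✓.
  V = {[x80=x82]}: π^{-1}(V) = {x80, x82} ∉ τ ✗.
  V = {[x81]}: π^{-1}(V) = {x81} ∈ τ ✓.
  V = {[x80=x82], [x81]}: π^{-1}(V) = {x80, x81, x82} ∈ τ ✓.
Open sets in the quotient: τ_Q = {{}, {[x81]}, {[x80=x82], [x81]}} (3 elements).


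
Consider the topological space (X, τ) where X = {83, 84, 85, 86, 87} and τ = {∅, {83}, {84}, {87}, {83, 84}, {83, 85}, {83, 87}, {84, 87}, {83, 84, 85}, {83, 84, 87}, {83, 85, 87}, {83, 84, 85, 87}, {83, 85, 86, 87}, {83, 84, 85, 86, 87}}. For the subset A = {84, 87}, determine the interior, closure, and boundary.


int(A) = {84, 87}, cl(A) = {84, 86, 87}, ∂A = {86}.

Closed sets in (X, τ) are complements of opens:
  closed(X, τ) = {∅, {84}, {86}, {84, 86}, {85, 86}, {86, 87}, {83, 85, 86}, {84, 85, 86}, {84, 86, 87}, {85, 86, 87}, {83, 84, 85, 86}, {83, 85, 86, 87}, {84, 85, 86, 87}, {83, 84, 85, 86, 87}}.
int(A) = ⋃ {U ∈ τ : U ⊆ A}. Opens contained in A: ∅, {84}, {87}, {84, 87}.
Taking the union of these: int(A) = {84, 87}.
cl(A) = ⋂ {C closed : A ⊆ C}. Closed sets containing A: {84, 86, 87}, {84, 85, 86, 87}, {83, 84, 85, 86, 87}.
Intersecting these: cl(A) = {84, 86, 87}.
∂A = cl(A) ∖ int(A) = {84, 86, 87} ∖ {84, 87} = {86}.


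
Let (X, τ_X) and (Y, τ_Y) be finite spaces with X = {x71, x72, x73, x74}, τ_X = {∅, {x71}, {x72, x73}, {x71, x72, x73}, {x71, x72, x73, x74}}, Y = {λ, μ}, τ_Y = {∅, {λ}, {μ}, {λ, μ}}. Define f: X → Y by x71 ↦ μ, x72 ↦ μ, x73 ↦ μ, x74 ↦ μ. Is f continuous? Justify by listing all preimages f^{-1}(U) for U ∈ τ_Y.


f IS continuous.

Compute f^{-1}(U) for each U ∈ τ_Y:
  U = ∅: f^{-1}(U) = ∅ ∈ τ_X ✓.
  U = {λ}: f^{-1}(U) = ∅ ∈ τ_X ✓.
  U = {μ}: f^{-1}(U) = {x71, x72, x73, x74} ∈ τ_X ✓.
  U = {λ, μ}: f^{-1}(U) = {x71, x72, x73, x74} ∈ τ_X ✓.
Every preimage lies in τ_X, so f IS continuous.


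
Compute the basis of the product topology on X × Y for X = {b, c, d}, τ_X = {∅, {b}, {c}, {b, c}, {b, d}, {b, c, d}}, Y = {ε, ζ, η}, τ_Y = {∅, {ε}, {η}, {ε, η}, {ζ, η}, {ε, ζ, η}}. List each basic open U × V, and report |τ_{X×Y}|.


Basis B = {∅ × ∅, {b} × {ε}, {b} × {η}, {c} × {ε}, {c} × {η}, {b} × {ε, η}, {b, c} × {ε}, {b, d} × {ε}, {b} × {ζ, η}, {b, c} × {η}, {b, d} × {η}, {c} × {ε, η}, {c} × {ζ, η}, {b} × {ε, ζ, η}, {b, c, d} × {ε}, {b, c, d} × {η}, {c} × {ε, ζ, η}, {b, c} × {ε, η}, {b, d} × {ε, η}, {b, c} × {ζ, η}, {b, d} × {ζ, η}, {b, c} × {ε, ζ, η}, {b, d} × {ε, ζ, η}, {b, c, d} × {ε, η}, {b, c, d} × {ζ, η}, {b, c, d} × {ε, ζ, η}}; |τ_{X×Y}| = 108.

Enumerate products U × V with U ∈ τ_X, V ∈ τ_Y (deduplicated):
  ∅ × ∅ = {} (∅)
  {b} × {ε} = {(b,ε)}
  {b} × {η} = {(b,η)}
  {c} × {ε} = {(c,ε)}
  {c} × {η} = {(c,η)}
  {b} × {ε, η} = {(b,ε), (b,η)}
  {b, c} × {ε} = {(b,ε), (c,ε)}
  {b, d} × {ε} = {(b,ε), (d,ε)}
  {b} × {ζ, η} = {(b,ζ), (b,η)}
  {b, c} × {η} = {(b,η), (c,η)}
  {b, d} × {η} = {(b,η), (d,η)}
  {c} × {ε, η} = {(c,ε), (c,η)}
  {c} × {ζ, η} = {(c,ζ), (c,η)}
  {b} × {ε, ζ, η} = {(b,ε), (b,ζ), (b,η)}
  {b, c, d} × {ε} = {(b,ε), (c,ε), (d,ε)}
  {b, c, d} × {η} = {(b,η), (c,η), (d,η)}
  {c} × {ε, ζ, η} = {(c,ε), (c,ζ), (c,η)}
  {b, c} × {ε, η} = {(b,ε), (b,η), (c,ε), (c,η)}
  {b, d} × {ε, η} = {(b,ε), (b,η), (d,ε), (d,η)}
  {b, c} × {ζ, η} = {(b,ζ), (b,η), (c,ζ), (c,η)}
  {b, d} × {ζ, η} = {(b,ζ), (b,η), (d,ζ), (d,η)}
  {b, c} × {ε, ζ, η} = {(b,ε), (b,ζ), (b,η), (c,ε), (c,ζ), (c,η)}
  {b, d} × {ε, ζ, η} = {(b,ε), (b,ζ), (b,η), (d,ε), (d,ζ), (d,η)}
  {b, c, d} × {ε, η} = {(b,ε), (b,η), (c,ε), (c,η), (d,ε), (d,η)}
  {b, c, d} × {ζ, η} = {(b,ζ), (b,η), (c,ζ), (c,η), (d,ζ), (d,η)}
  {b, c, d} × {ε, ζ, η} = {(b,ε), (b,ζ), (b,η), (c,ε), (c,ζ), (c,η), (d,ε), (d,ζ), (d,η)}
These 26 distinct sets form the basis B.
Close under arbitrary unions to get τ_{X×Y}; counting gives |τ_{X×Y}| = 108.


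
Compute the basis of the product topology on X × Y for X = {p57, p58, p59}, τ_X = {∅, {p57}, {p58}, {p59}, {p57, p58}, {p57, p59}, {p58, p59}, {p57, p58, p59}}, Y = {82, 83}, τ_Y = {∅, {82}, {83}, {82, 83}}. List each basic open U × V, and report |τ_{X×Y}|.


Basis B = {∅ × ∅, {p57} × {82}, {p57} × {83}, {p58} × {82}, {p58} × {83}, {p59} × {82}, {p59} × {83}, {p57} × {82, 83}, {p57, p58} × {82}, {p57, p59} × {82}, {p57, p58} × {83}, {p57, p59} × {83}, {p58} × {82, 83}, {p58, p59} × {82}, {p58, p59} × {83}, {p59} × {82, 83}, {p57, p58, p59} × {82}, {p57, p58, p59} × {83}, {p57, p58} × {82, 83}, {p57, p59} × {82, 83}, {p58, p59} × {82, 83}, {p57, p58, p59} × {82, 83}}; |τ_{X×Y}| = 64.

Enumerate products U × V with U ∈ τ_X, V ∈ τ_Y (deduplicated):
  ∅ × ∅ = {} (∅)
  {p57} × {82} = {(p57,82)}
  {p57} × {83} = {(p57,83)}
  {p58} × {82} = {(p58,82)}
  {p58} × {83} = {(p58,83)}
  {p59} × {82} = {(p59,82)}
  {p59} × {83} = {(p59,83)}
  {p57} × {82, 83} = {(p57,82), (p57,83)}
  {p57, p58} × {82} = {(p57,82), (p58,82)}
  {p57, p59} × {82} = {(p57,82), (p59,82)}
  {p57, p58} × {83} = {(p57,83), (p58,83)}
  {p57, p59} × {83} = {(p57,83), (p59,83)}
  {p58} × {82, 83} = {(p58,82), (p58,83)}
  {p58, p59} × {82} = {(p58,82), (p59,82)}
  {p58, p59} × {83} = {(p58,83), (p59,83)}
  {p59} × {82, 83} = {(p59,82), (p59,83)}
  {p57, p58, p59} × {82} = {(p57,82), (p58,82), (p59,82)}
  {p57, p58, p59} × {83} = {(p57,83), (p58,83), (p59,83)}
  {p57, p58} × {82, 83} = {(p57,82), (p57,83), (p58,82), (p58,83)}
  {p57, p59} × {82, 83} = {(p57,82), (p57,83), (p59,82), (p59,83)}
  {p58, p59} × {82, 83} = {(p58,82), (p58,83), (p59,82), (p59,83)}
  {p57, p58, p59} × {82, 83} = {(p57,82), (p57,83), (p58,82), (p58,83), (p59,82), (p59,83)}
These 22 distinct sets form the basis B.
Close under arbitrary unions to get τ_{X×Y}; counting gives |τ_{X×Y}| = 64.


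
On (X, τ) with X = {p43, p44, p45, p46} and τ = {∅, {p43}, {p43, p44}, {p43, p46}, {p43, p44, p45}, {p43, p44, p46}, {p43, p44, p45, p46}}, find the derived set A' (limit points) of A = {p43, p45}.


A' = {p44, p45, p46}

For each x ∈ X, list the open sets U ∈ τ with x ∈ U, then check whether U ∩ (A ∖ {x}) ≠ ∅ for every such U.
  x = p43: open {p43} ∋ x has {p43} ∩ (A ∖ {p43}) = ∅, so x is NOT a limit point.
  x = p44: opens ∋ x are {p43, p44}, {p43, p44, p45}, {p43, p44, p46}, {p43, p44, p45, p46}; each meets A ∖ {p44}, so x IS a limit point.
  x = p45: opens ∋ x are {p43, p44, p45}, {p43, p44, p45, p46}; each meets A ∖ {p45}, so x IS a limit point.
  x = p46: opens ∋ x are {p43, p46}, {p43, p44, p46}, {p43, p44, p45, p46}; each meets A ∖ {p46}, so x IS a limit point.
Collecting: A' = {p44, p45, p46}.


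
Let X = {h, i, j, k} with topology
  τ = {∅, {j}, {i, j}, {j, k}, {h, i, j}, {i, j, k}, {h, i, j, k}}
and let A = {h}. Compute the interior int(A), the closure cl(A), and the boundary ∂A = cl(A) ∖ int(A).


int(A) = ∅, cl(A) = {h}, ∂A = {h}.

Closed sets in (X, τ) are complements of opens:
  closed(X, τ) = {∅, {h}, {k}, {h, i}, {h, k}, {h, i, k}, {h, i, j, k}}.
int(A) = ⋃ {U ∈ τ : U ⊆ A}. Opens contained in A: ∅.
Taking the union of these: int(A) = ∅.
cl(A) = ⋂ {C closed : A ⊆ C}. Closed sets containing A: {h}, {h, i}, {h, k}, {h, i, k}, {h, i, j, k}.
Intersecting these: cl(A) = {h}.
∂A = cl(A) ∖ int(A) = {h} ∖ ∅ = {h}.


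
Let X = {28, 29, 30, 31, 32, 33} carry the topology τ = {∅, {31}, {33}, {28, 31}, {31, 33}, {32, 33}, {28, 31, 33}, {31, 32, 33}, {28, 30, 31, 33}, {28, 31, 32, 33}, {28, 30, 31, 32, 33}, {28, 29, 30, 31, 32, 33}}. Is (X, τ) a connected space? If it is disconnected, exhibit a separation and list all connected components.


(X, τ) is connected.

Find clopen sets (U ∈ τ with X ∖ U ∈ τ):
  U = ∅, X ∖ U = {28, 29, 30, 31, 32, 33} — both open, so U is clopen.
  U = {28, 29, 30, 31, 32, 33}, X ∖ U = ∅ — both open, so U is clopen.
Only trivial clopens (∅ and X) exist, so (X, τ) is connected.
Compute connected components by grouping points that agree on all clopens:
  component: {28, 29, 30, 31, 32, 33}


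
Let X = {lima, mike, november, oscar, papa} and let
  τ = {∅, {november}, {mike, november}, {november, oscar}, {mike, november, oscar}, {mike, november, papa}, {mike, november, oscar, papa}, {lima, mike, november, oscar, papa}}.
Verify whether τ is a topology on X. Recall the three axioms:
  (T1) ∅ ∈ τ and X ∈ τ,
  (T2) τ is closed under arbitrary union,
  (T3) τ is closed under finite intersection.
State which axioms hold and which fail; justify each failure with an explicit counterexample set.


τ IS a topology on X.

Axiom (T1): ∅ ∈ τ? Yes; X ∈ τ? Yes.
Axiom (T2/T3): check pairwise unions and intersections of members of τ.
All pairwise intersections and unions checked — each lies in τ. Therefore τ satisfies (T1), (T2), (T3): it IS a topology on X.


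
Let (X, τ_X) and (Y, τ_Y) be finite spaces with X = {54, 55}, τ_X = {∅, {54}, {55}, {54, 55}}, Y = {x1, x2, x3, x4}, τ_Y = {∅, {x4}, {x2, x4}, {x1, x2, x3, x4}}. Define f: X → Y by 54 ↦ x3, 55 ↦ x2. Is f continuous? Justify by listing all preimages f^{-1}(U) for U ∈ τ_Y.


f IS continuous.

Compute f^{-1}(U) for each U ∈ τ_Y:
  U = ∅: f^{-1}(U) = ∅ ∈ τ_X ✓.
  U = {x4}: f^{-1}(U) = ∅ ∈ τ_X ✓.
  U = {x2, x4}: f^{-1}(U) = {55} ∈ τ_X ✓.
  U = {x1, x2, x3, x4}: f^{-1}(U) = {54, 55} ∈ τ_X ✓.
Every preimage lies in τ_X, so f IS continuous.


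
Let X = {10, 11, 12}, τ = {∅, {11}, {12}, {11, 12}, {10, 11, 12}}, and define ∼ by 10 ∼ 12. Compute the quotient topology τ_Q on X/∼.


X/∼ = {[10=12], [11]}; |τ_Q| = 3.

Equivalence classes: [10=12], [11].
Quotient map π: X → X/∼ sends 10 ↦ [10=12], 11 ↦ [11], 12 ↦ [10=12].
For each subset V ⊆ X/∼, compute π^{-1}(V) ⊆ X and check whether π^{-1}(V) ∈ τ. V is open in τ_Q iff π^{-1}(V) ∈ τ.
  V = {}: π^{-1}(V) = ∅ ∈ τ ✓.
  V = {[10=12]}: π^{-1}(V) = {10, 12} ∉ τ ✗.
  V = {[11]}: π^{-1}(V) = {11} ∈ τ ✓.
  V = {[10=12], [11]}: π^{-1}(V) = {10, 11, 12} ∈ τ ✓.
Open sets in the quotient: τ_Q = {{}, {[11]}, {[10=12], [11]}} (3 elements).


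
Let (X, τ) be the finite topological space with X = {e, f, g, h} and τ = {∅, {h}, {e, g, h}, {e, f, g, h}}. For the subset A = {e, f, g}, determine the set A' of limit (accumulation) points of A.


A' = {e, f, g}

For each x ∈ X, list the open sets U ∈ τ with x ∈ U, then check whether U ∩ (A ∖ {x}) ≠ ∅ for every such U.
  x = e: opens ∋ x are {e, g, h}, {e, f, g, h}; each meets A ∖ {e}, so x IS a limit point.
  x = f: opens ∋ x are {e, f, g, h}; each meets A ∖ {f}, so x IS a limit point.
  x = g: opens ∋ x are {e, g, h}, {e, f, g, h}; each meets A ∖ {g}, so x IS a limit point.
  x = h: open {h} ∋ x has {h} ∩ (A ∖ {h}) = ∅, so x is NOT a limit point.
Collecting: A' = {e, f, g}.


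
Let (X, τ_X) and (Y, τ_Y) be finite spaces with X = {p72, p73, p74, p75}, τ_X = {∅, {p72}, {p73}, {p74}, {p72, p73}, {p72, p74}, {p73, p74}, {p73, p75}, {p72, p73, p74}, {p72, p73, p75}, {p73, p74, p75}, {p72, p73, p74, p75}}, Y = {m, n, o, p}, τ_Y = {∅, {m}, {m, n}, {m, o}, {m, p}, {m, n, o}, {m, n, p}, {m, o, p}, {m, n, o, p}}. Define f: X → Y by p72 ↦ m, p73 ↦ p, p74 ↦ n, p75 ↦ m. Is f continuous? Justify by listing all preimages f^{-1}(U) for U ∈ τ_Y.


f is NOT continuous.

Compute f^{-1}(U) for each U ∈ τ_Y:
  U = ∅: f^{-1}(U) = ∅ ∈ τ_X ✓.
  U = {m}: f^{-1}(U) = {p72, p75} ∉ τ_X ✗.
  U = {m, n}: f^{-1}(U) = {p72, p74, p75} ∉ τ_X ✗.
  U = {m, o}: f^{-1}(U) = {p72, p75} ∉ τ_X ✗.
  U = {m, p}: f^{-1}(U) = {p72, p73, p75} ∈ τ_X ✓.
  U = {m, n, o}: f^{-1}(U) = {p72, p74, p75} ∉ τ_X ✗.
  U = {m, n, p}: f^{-1}(U) = {p72, p73, p74, p75} ∈ τ_X ✓.
  U = {m, o, p}: f^{-1}(U) = {p72, p73, p75} ∈ τ_X ✓.
  U = {m, n, o, p}: f^{-1}(U) = {p72, p73, p74, p75} ∈ τ_X ✓.
Found U = {m} with f^{-1}(U) = {p72, p75} not in τ_X. Therefore f is NOT continuous.


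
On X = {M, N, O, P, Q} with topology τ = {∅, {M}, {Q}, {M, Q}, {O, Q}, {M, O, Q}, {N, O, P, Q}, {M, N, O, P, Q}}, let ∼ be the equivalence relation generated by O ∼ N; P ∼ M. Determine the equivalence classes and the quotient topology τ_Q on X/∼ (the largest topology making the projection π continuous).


X/∼ = {[M=P], [N=O], [Q]}; |τ_Q| = 3.

Equivalence classes: [M=P], [N=O], [Q].
Quotient map π: X → X/∼ sends M ↦ [M=P], N ↦ [N=O], O ↦ [N=O], P ↦ [M=P], Q ↦ [Q].
For each subset V ⊆ X/∼, compute π^{-1}(V) ⊆ X and check whether π^{-1}(V) ∈ τ. V is open in τ_Q iff π^{-1}(V) ∈ τ.
  V = {}: π^{-1}(V) = ∅ ∈ τ ✓.
  V = {[M=P]}: π^{-1}(V) = {M, P} ∉ τ ✗.
  V = {[N=O]}: π^{-1}(V) = {N, O} ∉ τ ✗.
  V = {[M=P], [N=O]}: π^{-1}(V) = {M, N, O, P} ∉ τ ✗.
  V = {[Q]}: π^{-1}(V) = {Q} ∈ τ ✓.
  V = {[M=P], [Q]}: π^{-1}(V) = {M, P, Q} ∉ τ ✗.
  V = {[N=O], [Q]}: π^{-1}(V) = {N, O, Q} ∉ τ ✗.
  V = {[M=P], [N=O], [Q]}: π^{-1}(V) = {M, N, O, P, Q} ∈ τ ✓.
Open sets in the quotient: τ_Q = {{}, {[Q]}, {[M=P], [N=O], [Q]}} (3 elements).


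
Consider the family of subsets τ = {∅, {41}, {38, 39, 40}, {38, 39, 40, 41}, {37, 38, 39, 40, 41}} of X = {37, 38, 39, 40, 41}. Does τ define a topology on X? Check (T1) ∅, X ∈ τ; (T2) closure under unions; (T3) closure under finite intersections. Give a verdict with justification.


τ IS a topology on X.

Axiom (T1): ∅ ∈ τ? Yes; X ∈ τ? Yes.
Axiom (T2/T3): check pairwise unions and intersections of members of τ.
All pairwise intersections and unions checked — each lies in τ. Therefore τ satisfies (T1), (T2), (T3): it IS a topology on X.


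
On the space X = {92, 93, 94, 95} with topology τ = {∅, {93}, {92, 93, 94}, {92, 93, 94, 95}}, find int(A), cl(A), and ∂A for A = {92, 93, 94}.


int(A) = {92, 93, 94}, cl(A) = {92, 93, 94, 95}, ∂A = {95}.

Closed sets in (X, τ) are complements of opens:
  closed(X, τ) = {∅, {95}, {92, 94, 95}, {92, 93, 94, 95}}.
int(A) = ⋃ {U ∈ τ : U ⊆ A}. Opens contained in A: ∅, {93}, {92, 93, 94}.
Taking the union of these: int(A) = {92, 93, 94}.
cl(A) = ⋂ {C closed : A ⊆ C}. Closed sets containing A: {92, 93, 94, 95}.
Intersecting these: cl(A) = {92, 93, 94, 95}.
∂A = cl(A) ∖ int(A) = {92, 93, 94, 95} ∖ {92, 93, 94} = {95}.


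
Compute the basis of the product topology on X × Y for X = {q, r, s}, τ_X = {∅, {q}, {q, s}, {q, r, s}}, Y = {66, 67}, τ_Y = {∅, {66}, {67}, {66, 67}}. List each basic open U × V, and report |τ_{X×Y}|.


Basis B = {∅ × ∅, {q} × {66}, {q} × {67}, {q} × {66, 67}, {q, s} × {66}, {q, s} × {67}, {q, r, s} × {66}, {q, r, s} × {67}, {q, s} × {66, 67}, {q, r, s} × {66, 67}}; |τ_{X×Y}| = 16.

Enumerate products U × V with U ∈ τ_X, V ∈ τ_Y (deduplicated):
  ∅ × ∅ = {} (∅)
  {q} × {66} = {(q,66)}
  {q} × {67} = {(q,67)}
  {q} × {66, 67} = {(q,66), (q,67)}
  {q, s} × {66} = {(q,66), (s,66)}
  {q, s} × {67} = {(q,67), (s,67)}
  {q, r, s} × {66} = {(q,66), (r,66), (s,66)}
  {q, r, s} × {67} = {(q,67), (r,67), (s,67)}
  {q, s} × {66, 67} = {(q,66), (q,67), (s,66), (s,67)}
  {q, r, s} × {66, 67} = {(q,66), (q,67), (r,66), (r,67), (s,66), (s,67)}
These 10 distinct sets form the basis B.
Close under arbitrary unions to get τ_{X×Y}; counting gives |τ_{X×Y}| = 16.


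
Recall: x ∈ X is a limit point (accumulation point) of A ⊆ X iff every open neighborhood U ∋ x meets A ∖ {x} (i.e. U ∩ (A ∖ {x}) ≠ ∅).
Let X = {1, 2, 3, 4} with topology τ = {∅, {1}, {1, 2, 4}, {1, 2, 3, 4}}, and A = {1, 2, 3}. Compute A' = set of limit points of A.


A' = {2, 3, 4}

For each x ∈ X, list the open sets U ∈ τ with x ∈ U, then check whether U ∩ (A ∖ {x}) ≠ ∅ for every such U.
  x = 1: open {1} ∋ x has {1} ∩ (A ∖ {1}) = ∅, so x is NOT a limit point.
  x = 2: opens ∋ x are {1, 2, 4}, {1, 2, 3, 4}; each meets A ∖ {2}, so x IS a limit point.
  x = 3: opens ∋ x are {1, 2, 3, 4}; each meets A ∖ {3}, so x IS a limit point.
  x = 4: opens ∋ x are {1, 2, 4}, {1, 2, 3, 4}; each meets A ∖ {4}, so x IS a limit point.
Collecting: A' = {2, 3, 4}.


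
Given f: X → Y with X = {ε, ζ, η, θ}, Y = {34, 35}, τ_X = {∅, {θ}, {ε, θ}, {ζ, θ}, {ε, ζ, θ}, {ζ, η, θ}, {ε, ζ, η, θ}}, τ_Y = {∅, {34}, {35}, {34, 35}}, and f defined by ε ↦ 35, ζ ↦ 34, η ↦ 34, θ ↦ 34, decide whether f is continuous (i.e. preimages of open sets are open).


f is NOT continuous.

Compute f^{-1}(U) for each U ∈ τ_Y:
  U = ∅: f^{-1}(U) = ∅ ∈ τ_X ✓.
  U = {34}: f^{-1}(U) = {ζ, η, θ} ∈ τ_X ✓.
  U = {35}: f^{-1}(U) = {ε} ∉ τ_X ✗.
  U = {34, 35}: f^{-1}(U) = {ε, ζ, η, θ} ∈ τ_X ✓.
Found U = {35} with f^{-1}(U) = {ε} not in τ_X. Therefore f is NOT continuous.


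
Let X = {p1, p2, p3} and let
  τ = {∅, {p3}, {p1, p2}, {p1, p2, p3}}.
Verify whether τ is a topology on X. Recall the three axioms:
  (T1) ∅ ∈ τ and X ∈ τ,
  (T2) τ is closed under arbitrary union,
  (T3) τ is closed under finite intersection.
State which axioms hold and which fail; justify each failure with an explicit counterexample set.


τ IS a topology on X.

Axiom (T1): ∅ ∈ τ? Yes; X ∈ τ? Yes.
Axiom (T2/T3): check pairwise unions and intersections of members of τ.
All pairwise intersections and unions checked — each lies in τ. Therefore τ satisfies (T1), (T2), (T3): it IS a topology on X.


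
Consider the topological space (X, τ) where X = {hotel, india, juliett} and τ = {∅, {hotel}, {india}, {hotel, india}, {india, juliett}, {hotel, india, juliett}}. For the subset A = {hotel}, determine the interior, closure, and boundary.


int(A) = {hotel}, cl(A) = {hotel}, ∂A = ∅.

Closed sets in (X, τ) are complements of opens:
  closed(X, τ) = {∅, {hotel}, {juliett}, {hotel, juliett}, {india, juliett}, {hotel, india, juliett}}.
int(A) = ⋃ {U ∈ τ : U ⊆ A}. Opens contained in A: ∅, {hotel}.
Taking the union of these: int(A) = {hotel}.
cl(A) = ⋂ {C closed : A ⊆ C}. Closed sets containing A: {hotel}, {hotel, juliett}, {hotel, india, juliett}.
Intersecting these: cl(A) = {hotel}.
∂A = cl(A) ∖ int(A) = {hotel} ∖ {hotel} = ∅.


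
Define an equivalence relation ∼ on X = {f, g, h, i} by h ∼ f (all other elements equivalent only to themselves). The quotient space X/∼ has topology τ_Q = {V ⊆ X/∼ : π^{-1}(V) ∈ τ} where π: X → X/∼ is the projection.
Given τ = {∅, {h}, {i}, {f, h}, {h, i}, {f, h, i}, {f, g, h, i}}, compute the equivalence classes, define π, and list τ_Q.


X/∼ = {[f=h], [g], [i]}; |τ_Q| = 5.

Equivalence classes: [f=h], [g], [i].
Quotient map π: X → X/∼ sends f ↦ [f=h], g ↦ [g], h ↦ [f=h], i ↦ [i].
For each subset V ⊆ X/∼, compute π^{-1}(V) ⊆ X and check whether π^{-1}(V) ∈ τ. V is open in τ_Q iff π^{-1}(V) ∈ τ.
  V = {}: π^{-1}(V) = ∅ ∈ τ ✓.
  V = {[f=h]}: π^{-1}(V) = {f, h} ∈ τ ✓.
  V = {[g]}: π^{-1}(V) = {g} ∉ τ ✗.
  V = {[f=h], [g]}: π^{-1}(V) = {f, g, h} ∉ τ ✗.
  V = {[i]}: π^{-1}(V) = {i} ∈ τ ✓.
  V = {[f=h], [i]}: π^{-1}(V) = {f, h, i} ∈ τ ✓.
  V = {[g], [i]}: π^{-1}(V) = {g, i} ∉ τ ✗.
  V = {[f=h], [g], [i]}: π^{-1}(V) = {f, g, h, i} ∈ τ ✓.
Open sets in the quotient: τ_Q = {{}, {[f=h]}, {[i]}, {[f=h], [i]}, {[f=h], [g], [i]}} (5 elements).


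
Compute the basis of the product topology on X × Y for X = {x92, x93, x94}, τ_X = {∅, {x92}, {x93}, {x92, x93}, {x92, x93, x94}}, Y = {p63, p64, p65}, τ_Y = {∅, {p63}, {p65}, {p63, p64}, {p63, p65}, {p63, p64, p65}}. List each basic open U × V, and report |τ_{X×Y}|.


Basis B = {∅ × ∅, {x92} × {p63}, {x92} × {p65}, {x93} × {p63}, {x93} × {p65}, {x92} × {p63, p64}, {x92} × {p63, p65}, {x92, x93} × {p63}, {x92, x93} × {p65}, {x93} × {p63, p64}, {x93} × {p63, p65}, {x92} × {p63, p64, p65}, {x92, x93, x94} × {p63}, {x92, x93, x94} × {p65}, {x93} × {p63, p64, p65}, {x92, x93} × {p63, p64}, {x92, x93} × {p63, p65}, {x92, x93} × {p63, p64, p65}, {x92, x93, x94} × {p63, p64}, {x92, x93, x94} × {p63, p65}, {x92, x93, x94} × {p63, p64, p65}}; |τ_{X×Y}| = 70.

Enumerate products U × V with U ∈ τ_X, V ∈ τ_Y (deduplicated):
  ∅ × ∅ = {} (∅)
  {x92} × {p63} = {(x92,p63)}
  {x92} × {p65} = {(x92,p65)}
  {x93} × {p63} = {(x93,p63)}
  {x93} × {p65} = {(x93,p65)}
  {x92} × {p63, p64} = {(x92,p63), (x92,p64)}
  {x92} × {p63, p65} = {(x92,p63), (x92,p65)}
  {x92, x93} × {p63} = {(x92,p63), (x93,p63)}
  {x92, x93} × {p65} = {(x92,p65), (x93,p65)}
  {x93} × {p63, p64} = {(x93,p63), (x93,p64)}
  {x93} × {p63, p65} = {(x93,p63), (x93,p65)}
  {x92} × {p63, p64, p65} = {(x92,p63), (x92,p64), (x92,p65)}
  {x92, x93, x94} × {p63} = {(x92,p63), (x93,p63), (x94,p63)}
  {x92, x93, x94} × {p65} = {(x92,p65), (x93,p65), (x94,p65)}
  {x93} × {p63, p64, p65} = {(x93,p63), (x93,p64), (x93,p65)}
  {x92, x93} × {p63, p64} = {(x92,p63), (x92,p64), (x93,p63), (x93,p64)}
  {x92, x93} × {p63, p65} = {(x92,p63), (x92,p65), (x93,p63), (x93,p65)}
  {x92, x93} × {p63, p64, p65} = {(x92,p63), (x92,p64), (x92,p65), (x93,p63), (x93,p64), (x93,p65)}
  {x92, x93, x94} × {p63, p64} = {(x92,p63), (x92,p64), (x93,p63), (x93,p64), (x94,p63), (x94,p64)}
  {x92, x93, x94} × {p63, p65} = {(x92,p63), (x92,p65), (x93,p63), (x93,p65), (x94,p63), (x94,p65)}
  {x92, x93, x94} × {p63, p64, p65} = {(x92,p63), (x92,p64), (x92,p65), (x93,p63), (x93,p64), (x93,p65), (x94,p63), (x94,p64), (x94,p65)}
These 21 distinct sets form the basis B.
Close under arbitrary unions to get τ_{X×Y}; counting gives |τ_{X×Y}| = 70.


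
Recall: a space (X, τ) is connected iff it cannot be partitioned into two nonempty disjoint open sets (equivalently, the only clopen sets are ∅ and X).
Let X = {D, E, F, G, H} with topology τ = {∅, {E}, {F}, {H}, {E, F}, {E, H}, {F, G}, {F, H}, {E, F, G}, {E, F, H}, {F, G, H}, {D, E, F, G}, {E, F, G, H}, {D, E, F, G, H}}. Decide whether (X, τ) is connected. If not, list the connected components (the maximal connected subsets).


(X, τ) is disconnected; components = [{H}, {D, E, F, G}].

Find clopen sets (U ∈ τ with X ∖ U ∈ τ):
  U = ∅, X ∖ U = {D, E, F, G, H} — both open, so U is clopen.
  U = {H}, X ∖ U = {D, E, F, G} — both open, so U is clopen.
  U = {D, E, F, G}, X ∖ U = {H} — both open, so U is clopen.
  U = {D, E, F, G, H}, X ∖ U = ∅ — both open, so U is clopen.
Nontrivial clopen(s) exist: e.g. {H}. So (X, τ) is disconnected.
Compute connected components by grouping points that agree on all clopens:
  component: {H}
  component: {D, E, F, G}


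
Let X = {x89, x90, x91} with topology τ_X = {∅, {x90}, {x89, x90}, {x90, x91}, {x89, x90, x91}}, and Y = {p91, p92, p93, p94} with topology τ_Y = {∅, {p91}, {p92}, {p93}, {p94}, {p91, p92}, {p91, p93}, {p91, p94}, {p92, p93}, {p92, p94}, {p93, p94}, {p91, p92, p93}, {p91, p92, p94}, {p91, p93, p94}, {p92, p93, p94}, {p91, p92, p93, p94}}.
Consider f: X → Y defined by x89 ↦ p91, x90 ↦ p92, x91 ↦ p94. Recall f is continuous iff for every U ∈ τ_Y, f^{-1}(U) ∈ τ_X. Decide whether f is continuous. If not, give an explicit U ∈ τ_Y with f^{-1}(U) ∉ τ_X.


f is NOT continuous.

Compute f^{-1}(U) for each U ∈ τ_Y:
  U = ∅: f^{-1}(U) = ∅ ∈ τ_X ✓.
  U = {p91}: f^{-1}(U) = {x89} ∉ τ_X ✗.
  U = {p92}: f^{-1}(U) = {x90} ∈ τ_X ✓.
  U = {p93}: f^{-1}(U) = ∅ ∈ τ_X ✓.
  U = {p94}: f^{-1}(U) = {x91} ∉ τ_X ✗.
  U = {p91, p92}: f^{-1}(U) = {x89, x90} ∈ τ_X ✓.
  U = {p91, p93}: f^{-1}(U) = {x89} ∉ τ_X ✗.
  U = {p91, p94}: f^{-1}(U) = {x89, x91} ∉ τ_X ✗.
  U = {p92, p93}: f^{-1}(U) = {x90} ∈ τ_X ✓.
  U = {p92, p94}: f^{-1}(U) = {x90, x91} ∈ τ_X ✓.
  U = {p93, p94}: f^{-1}(U) = {x91} ∉ τ_X ✗.
  U = {p91, p92, p93}: f^{-1}(U) = {x89, x90} ∈ τ_X ✓.
  U = {p91, p92, p94}: f^{-1}(U) = {x89, x90, x91} ∈ τ_X ✓.
  U = {p91, p93, p94}: f^{-1}(U) = {x89, x91} ∉ τ_X ✗.
  U = {p92, p93, p94}: f^{-1}(U) = {x90, x91} ∈ τ_X ✓.
  U = {p91, p92, p93, p94}: f^{-1}(U) = {x89, x90, x91} ∈ τ_X ✓.
Found U = {p91} with f^{-1}(U) = {x89} not in τ_X. Therefore f is NOT continuous.


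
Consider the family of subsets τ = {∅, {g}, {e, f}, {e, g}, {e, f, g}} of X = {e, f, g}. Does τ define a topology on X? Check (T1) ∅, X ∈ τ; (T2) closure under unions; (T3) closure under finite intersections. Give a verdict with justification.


τ is NOT a topology on X.

Axiom (T1): ∅ ∈ τ? Yes; X ∈ τ? Yes.
Axiom (T2/T3): check pairwise unions and intersections of members of τ.
Counterexample for (T3): {e, f} ∩ {e, g} = {e} ∉ τ. Therefore τ is NOT a topology.


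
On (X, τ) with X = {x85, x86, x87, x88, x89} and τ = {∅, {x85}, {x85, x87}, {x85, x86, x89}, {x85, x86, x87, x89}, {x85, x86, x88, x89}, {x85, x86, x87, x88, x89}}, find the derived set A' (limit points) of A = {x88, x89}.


A' = {x86, x88}

For each x ∈ X, list the open sets U ∈ τ with x ∈ U, then check whether U ∩ (A ∖ {x}) ≠ ∅ for every such U.
  x = x85: open {x85} ∋ x has {x85} ∩ (A ∖ {x85}) = ∅, so x is NOT a limit point.
  x = x86: opens ∋ x are {x85, x86, x89}, {x85, x86, x87, x89}, {x85, x86, x88, x89}, {x85, x86, x87, x88, x89}; each meets A ∖ {x86}, so x IS a limit point.
  x = x87: open {x85, x87} ∋ x has {x85, x87} ∩ (A ∖ {x87}) = ∅, so x is NOT a limit point.
  x = x88: opens ∋ x are {x85, x86, x88, x89}, {x85, x86, x87, x88, x89}; each meets A ∖ {x88}, so x IS a limit point.
  x = x89: open {x85, x86, x89} ∋ x has {x85, x86, x89} ∩ (A ∖ {x89}) = ∅, so x is NOT a limit point.
Collecting: A' = {x86, x88}.


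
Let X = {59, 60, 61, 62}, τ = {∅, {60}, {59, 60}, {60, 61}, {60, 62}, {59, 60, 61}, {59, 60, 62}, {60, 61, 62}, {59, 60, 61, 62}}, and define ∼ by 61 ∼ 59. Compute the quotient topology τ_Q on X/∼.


X/∼ = {[59=61], [60], [62]}; |τ_Q| = 5.

Equivalence classes: [59=61], [60], [62].
Quotient map π: X → X/∼ sends 59 ↦ [59=61], 60 ↦ [60], 61 ↦ [59=61], 62 ↦ [62].
For each subset V ⊆ X/∼, compute π^{-1}(V) ⊆ X and check whether π^{-1}(V) ∈ τ. V is open in τ_Q iff π^{-1}(V) ∈ τ.
  V = {}: π^{-1}(V) = ∅ ∈ τ ✓.
  V = {[59=61]}: π^{-1}(V) = {59, 61} ∉ τ ✗.
  V = {[60]}: π^{-1}(V) = {60} ∈ τ ✓.
  V = {[59=61], [60]}: π^{-1}(V) = {59, 60, 61} ∈ τ ✓.
  V = {[62]}: π^{-1}(V) = {62} ∉ τ ✗.
  V = {[59=61], [62]}: π^{-1}(V) = {59, 61, 62} ∉ τ ✗.
  V = {[60], [62]}: π^{-1}(V) = {60, 62} ∈ τ ✓.
  V = {[59=61], [60], [62]}: π^{-1}(V) = {59, 60, 61, 62} ∈ τ ✓.
Open sets in the quotient: τ_Q = {{}, {[60]}, {[59=61], [60]}, {[60], [62]}, {[59=61], [60], [62]}} (5 elements).


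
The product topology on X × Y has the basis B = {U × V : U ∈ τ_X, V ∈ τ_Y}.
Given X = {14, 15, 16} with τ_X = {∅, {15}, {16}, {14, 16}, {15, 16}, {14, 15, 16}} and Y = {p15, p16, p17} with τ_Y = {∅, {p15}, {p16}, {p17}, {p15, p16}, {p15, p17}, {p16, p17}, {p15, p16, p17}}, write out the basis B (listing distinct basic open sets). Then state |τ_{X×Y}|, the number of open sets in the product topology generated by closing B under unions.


Basis B = {∅ × ∅, {15} × {p15}, {15} × {p16}, {15} × {p17}, {16} × {p15}, {16} × {p16}, {16} × {p17}, {14, 16} × {p15}, {14, 16} × {p16}, {14, 16} × {p17}, {15} × {p15, p16}, {15} × {p15, p17}, {15, 16} × {p15}, {15} × {p16, p17}, {15, 16} × {p16}, {15, 16} × {p17}, {16} × {p15, p16}, {16} × {p15, p17}, {16} × {p16, p17}, {14, 15, 16} × {p15}, {14, 15, 16} × {p16}, {14, 15, 16} × {p17}, {15} × {p15, p16, p17}, {16} × {p15, p16, p17}, {14, 16} × {p15, p16}, {14, 16} × {p15, p17}, {14, 16} × {p16, p17}, {15, 16} × {p15, p16}, {15, 16} × {p15, p17}, {15, 16} × {p16, p17}, {14, 16} × {p15, p16, p17}, {14, 15, 16} × {p15, p16}, {14, 15, 16} × {p15, p17}, {14, 15, 16} × {p16, p17}, {15, 16} × {p15, p16, p17}, {14, 15, 16} × {p15, p16, p17}}; |τ_{X×Y}| = 216.

Enumerate products U × V with U ∈ τ_X, V ∈ τ_Y (deduplicated):
  ∅ × ∅ = {} (∅)
  {15} × {p15} = {(15,p15)}
  {15} × {p16} = {(15,p16)}
  {15} × {p17} = {(15,p17)}
  {16} × {p15} = {(16,p15)}
  {16} × {p16} = {(16,p16)}
  {16} × {p17} = {(16,p17)}
  {14, 16} × {p15} = {(14,p15), (16,p15)}
  {14, 16} × {p16} = {(14,p16), (16,p16)}
  {14, 16} × {p17} = {(14,p17), (16,p17)}
  {15} × {p15, p16} = {(15,p15), (15,p16)}
  {15} × {p15, p17} = {(15,p15), (15,p17)}
  {15, 16} × {p15} = {(15,p15), (16,p15)}
  {15} × {p16, p17} = {(15,p16), (15,p17)}
  {15, 16} × {p16} = {(15,p16), (16,p16)}
  {15, 16} × {p17} = {(15,p17), (16,p17)}
  {16} × {p15, p16} = {(16,p15), (16,p16)}
  {16} × {p15, p17} = {(16,p15), (16,p17)}
  {16} × {p16, p17} = {(16,p16), (16,p17)}
  {14, 15, 16} × {p15} = {(14,p15), (15,p15), (16,p15)}
  {14, 15, 16} × {p16} = {(14,p16), (15,p16), (16,p16)}
  {14, 15, 16} × {p17} = {(14,p17), (15,p17), (16,p17)}
  {15} × {p15, p16, p17} = {(15,p15), (15,p16), (15,p17)}
  {16} × {p15, p16, p17} = {(16,p15), (16,p16), (16,p17)}
  {14, 16} × {p15, p16} = {(14,p15), (14,p16), (16,p15), (16,p16)}
  {14, 16} × {p15, p17} = {(14,p15), (14,p17), (16,p15), (16,p17)}
  {14, 16} × {p16, p17} = {(14,p16), (14,p17), (16,p16), (16,p17)}
  {15, 16} × {p15, p16} = {(15,p15), (15,p16), (16,p15), (16,p16)}
  {15, 16} × {p15, p17} = {(15,p15), (15,p17), (16,p15), (16,p17)}
  {15, 16} × {p16, p17} = {(15,p16), (15,p17), (16,p16), (16,p17)}
  {14, 16} × {p15, p16, p17} = {(14,p15), (14,p16), (14,p17), (16,p15), (16,p16), (16,p17)}
  {14, 15, 16} × {p15, p16} = {(14,p15), (14,p16), (15,p15), (15,p16), (16,p15), (16,p16)}
  {14, 15, 16} × {p15, p17} = {(14,p15), (14,p17), (15,p15), (15,p17), (16,p15), (16,p17)}
  {14, 15, 16} × {p16, p17} = {(14,p16), (14,p17), (15,p16), (15,p17), (16,p16), (16,p17)}
  {15, 16} × {p15, p16, p17} = {(15,p15), (15,p16), (15,p17), (16,p15), (16,p16), (16,p17)}
  {14, 15, 16} × {p15, p16, p17} = {(14,p15), (14,p16), (14,p17), (15,p15), (15,p16), (15,p17), (16,p15), (16,p16), (16,p17)}
These 36 distinct sets form the basis B.
Close under arbitrary unions to get τ_{X×Y}; counting gives |τ_{X×Y}| = 216.


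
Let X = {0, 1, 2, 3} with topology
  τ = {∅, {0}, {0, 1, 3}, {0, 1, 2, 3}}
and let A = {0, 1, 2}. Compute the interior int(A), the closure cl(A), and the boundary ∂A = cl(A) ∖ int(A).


int(A) = {0}, cl(A) = {0, 1, 2, 3}, ∂A = {1, 2, 3}.

Closed sets in (X, τ) are complements of opens:
  closed(X, τ) = {∅, {2}, {1, 2, 3}, {0, 1, 2, 3}}.
int(A) = ⋃ {U ∈ τ : U ⊆ A}. Opens contained in A: ∅, {0}.
Taking the union of these: int(A) = {0}.
cl(A) = ⋂ {C closed : A ⊆ C}. Closed sets containing A: {0, 1, 2, 3}.
Intersecting these: cl(A) = {0, 1, 2, 3}.
∂A = cl(A) ∖ int(A) = {0, 1, 2, 3} ∖ {0} = {1, 2, 3}.


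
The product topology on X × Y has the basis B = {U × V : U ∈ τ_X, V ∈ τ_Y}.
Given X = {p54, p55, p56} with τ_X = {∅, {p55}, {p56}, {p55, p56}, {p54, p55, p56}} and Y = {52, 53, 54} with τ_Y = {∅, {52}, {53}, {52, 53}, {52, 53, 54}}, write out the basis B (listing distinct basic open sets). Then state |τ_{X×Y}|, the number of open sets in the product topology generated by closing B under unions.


Basis B = {∅ × ∅, {p55} × {52}, {p55} × {53}, {p56} × {52}, {p56} × {53}, {p55} × {52, 53}, {p55, p56} × {52}, {p55, p56} × {53}, {p56} × {52, 53}, {p54, p55, p56} × {52}, {p54, p55, p56} × {53}, {p55} × {52, 53, 54}, {p56} × {52, 53, 54}, {p55, p56} × {52, 53}, {p54, p55, p56} × {52, 53}, {p55, p56} × {52, 53, 54}, {p54, p55, p56} × {52, 53, 54}}; |τ_{X×Y}| = 48.

Enumerate products U × V with U ∈ τ_X, V ∈ τ_Y (deduplicated):
  ∅ × ∅ = {} (∅)
  {p55} × {52} = {(p55,52)}
  {p55} × {53} = {(p55,53)}
  {p56} × {52} = {(p56,52)}
  {p56} × {53} = {(p56,53)}
  {p55} × {52, 53} = {(p55,52), (p55,53)}
  {p55, p56} × {52} = {(p55,52), (p56,52)}
  {p55, p56} × {53} = {(p55,53), (p56,53)}
  {p56} × {52, 53} = {(p56,52), (p56,53)}
  {p54, p55, p56} × {52} = {(p54,52), (p55,52), (p56,52)}
  {p54, p55, p56} × {53} = {(p54,53), (p55,53), (p56,53)}
  {p55} × {52, 53, 54} = {(p55,52), (p55,53), (p55,54)}
  {p56} × {52, 53, 54} = {(p56,52), (p56,53), (p56,54)}
  {p55, p56} × {52, 53} = {(p55,52), (p55,53), (p56,52), (p56,53)}
  {p54, p55, p56} × {52, 53} = {(p54,52), (p54,53), (p55,52), (p55,53), (p56,52), (p56,53)}
  {p55, p56} × {52, 53, 54} = {(p55,52), (p55,53), (p55,54), (p56,52), (p56,53), (p56,54)}
  {p54, p55, p56} × {52, 53, 54} = {(p54,52), (p54,53), (p54,54), (p55,52), (p55,53), (p55,54), (p56,52), (p56,53), (p56,54)}
These 17 distinct sets form the basis B.
Close under arbitrary unions to get τ_{X×Y}; counting gives |τ_{X×Y}| = 48.


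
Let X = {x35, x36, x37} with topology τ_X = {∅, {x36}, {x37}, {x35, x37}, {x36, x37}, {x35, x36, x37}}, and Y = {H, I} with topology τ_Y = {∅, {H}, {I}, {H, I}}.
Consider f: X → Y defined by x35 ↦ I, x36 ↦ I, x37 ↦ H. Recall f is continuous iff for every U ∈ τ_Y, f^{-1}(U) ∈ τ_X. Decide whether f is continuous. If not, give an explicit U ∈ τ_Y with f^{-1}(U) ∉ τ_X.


f is NOT continuous.

Compute f^{-1}(U) for each U ∈ τ_Y:
  U = ∅: f^{-1}(U) = ∅ ∈ τ_X ✓.
  U = {H}: f^{-1}(U) = {x37} ∈ τ_X ✓.
  U = {I}: f^{-1}(U) = {x35, x36} ∉ τ_X ✗.
  U = {H, I}: f^{-1}(U) = {x35, x36, x37} ∈ τ_X ✓.
Found U = {I} with f^{-1}(U) = {x35, x36} not in τ_X. Therefore f is NOT continuous.


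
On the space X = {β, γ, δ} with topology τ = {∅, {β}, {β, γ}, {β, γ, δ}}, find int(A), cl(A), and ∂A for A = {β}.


int(A) = {β}, cl(A) = {β, γ, δ}, ∂A = {γ, δ}.

Closed sets in (X, τ) are complements of opens:
  closed(X, τ) = {∅, {δ}, {γ, δ}, {β, γ, δ}}.
int(A) = ⋃ {U ∈ τ : U ⊆ A}. Opens contained in A: ∅, {β}.
Taking the union of these: int(A) = {β}.
cl(A) = ⋂ {C closed : A ⊆ C}. Closed sets containing A: {β, γ, δ}.
Intersecting these: cl(A) = {β, γ, δ}.
∂A = cl(A) ∖ int(A) = {β, γ, δ} ∖ {β} = {γ, δ}.


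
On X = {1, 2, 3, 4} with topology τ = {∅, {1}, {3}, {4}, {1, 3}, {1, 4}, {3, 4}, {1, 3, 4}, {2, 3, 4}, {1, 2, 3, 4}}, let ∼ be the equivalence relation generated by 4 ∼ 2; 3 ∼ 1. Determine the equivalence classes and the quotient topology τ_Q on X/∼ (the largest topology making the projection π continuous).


X/∼ = {[1=3], [2=4]}; |τ_Q| = 3.

Equivalence classes: [1=3], [2=4].
Quotient map π: X → X/∼ sends 1 ↦ [1=3], 2 ↦ [2=4], 3 ↦ [1=3], 4 ↦ [2=4].
For each subset V ⊆ X/∼, compute π^{-1}(V) ⊆ X and check whether π^{-1}(V) ∈ τ. V is open in τ_Q iff π^{-1}(V) ∈ τ.
  V = {}: π^{-1}(V) = ∅ ∈ τ ✓.
  V = {[1=3]}: π^{-1}(V) = {1, 3} ∈ τ ✓.
  V = {[2=4]}: π^{-1}(V) = {2, 4} ∉ τ ✗.
  V = {[1=3], [2=4]}: π^{-1}(V) = {1, 2, 3, 4} ∈ τ ✓.
Open sets in the quotient: τ_Q = {{}, {[1=3]}, {[1=3], [2=4]}} (3 elements).


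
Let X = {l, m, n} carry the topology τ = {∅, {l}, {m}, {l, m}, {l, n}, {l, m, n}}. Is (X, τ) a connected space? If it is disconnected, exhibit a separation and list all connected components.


(X, τ) is disconnected; components = [{m}, {l, n}].

Find clopen sets (U ∈ τ with X ∖ U ∈ τ):
  U = ∅, X ∖ U = {l, m, n} — both open, so U is clopen.
  U = {m}, X ∖ U = {l, n} — both open, so U is clopen.
  U = {l, n}, X ∖ U = {m} — both open, so U is clopen.
  U = {l, m, n}, X ∖ U = ∅ — both open, so U is clopen.
Nontrivial clopen(s) exist: e.g. {m}. So (X, τ) is disconnected.
Compute connected components by grouping points that agree on all clopens:
  component: {m}
  component: {l, n}


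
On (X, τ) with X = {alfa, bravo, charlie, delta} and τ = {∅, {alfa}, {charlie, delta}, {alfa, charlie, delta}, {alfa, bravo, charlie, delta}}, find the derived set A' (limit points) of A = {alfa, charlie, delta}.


A' = {bravo, charlie, delta}

For each x ∈ X, list the open sets U ∈ τ with x ∈ U, then check whether U ∩ (A ∖ {x}) ≠ ∅ for every such U.
  x = alfa: open {alfa} ∋ x has {alfa} ∩ (A ∖ {alfa}) = ∅, so x is NOT a limit point.
  x = bravo: opens ∋ x are {alfa, bravo, charlie, delta}; each meets A ∖ {bravo}, so x IS a limit point.
  x = charlie: opens ∋ x are {charlie, delta}, {alfa, charlie, delta}, {alfa, bravo, charlie, delta}; each meets A ∖ {charlie}, so x IS a limit point.
  x = delta: opens ∋ x are {charlie, delta}, {alfa, charlie, delta}, {alfa, bravo, charlie, delta}; each meets A ∖ {delta}, so x IS a limit point.
Collecting: A' = {bravo, charlie, delta}.


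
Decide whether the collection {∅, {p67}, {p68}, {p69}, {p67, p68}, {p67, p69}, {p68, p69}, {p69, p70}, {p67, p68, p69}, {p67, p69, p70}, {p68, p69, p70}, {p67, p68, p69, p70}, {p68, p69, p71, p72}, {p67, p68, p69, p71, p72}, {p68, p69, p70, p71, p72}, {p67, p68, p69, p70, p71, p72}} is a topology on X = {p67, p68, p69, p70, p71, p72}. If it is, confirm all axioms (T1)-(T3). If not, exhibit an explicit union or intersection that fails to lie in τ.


τ IS a topology on X.

Axiom (T1): ∅ ∈ τ? Yes; X ∈ τ? Yes.
Axiom (T2/T3): check pairwise unions and intersections of members of τ.
All pairwise intersections and unions checked — each lies in τ. Therefore τ satisfies (T1), (T2), (T3): it IS a topology on X.


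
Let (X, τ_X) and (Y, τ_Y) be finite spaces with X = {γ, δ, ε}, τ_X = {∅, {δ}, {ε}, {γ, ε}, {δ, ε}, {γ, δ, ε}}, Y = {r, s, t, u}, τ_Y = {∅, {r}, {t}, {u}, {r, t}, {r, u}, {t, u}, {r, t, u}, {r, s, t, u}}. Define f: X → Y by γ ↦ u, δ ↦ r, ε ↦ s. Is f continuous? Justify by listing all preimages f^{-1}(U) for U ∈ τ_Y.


f is NOT continuous.

Compute f^{-1}(U) for each U ∈ τ_Y:
  U = ∅: f^{-1}(U) = ∅ ∈ τ_X ✓.
  U = {r}: f^{-1}(U) = {δ} ∈ τ_X ✓.
  U = {t}: f^{-1}(U) = ∅ ∈ τ_X ✓.
  U = {u}: f^{-1}(U) = {γ} ∉ τ_X ✗.
  U = {r, t}: f^{-1}(U) = {δ} ∈ τ_X ✓.
  U = {r, u}: f^{-1}(U) = {γ, δ} ∉ τ_X ✗.
  U = {t, u}: f^{-1}(U) = {γ} ∉ τ_X ✗.
  U = {r, t, u}: f^{-1}(U) = {γ, δ} ∉ τ_X ✗.
  U = {r, s, t, u}: f^{-1}(U) = {γ, δ, ε} ∈ τ_X ✓.
Found U = {u} with f^{-1}(U) = {γ} not in τ_X. Therefore f is NOT continuous.


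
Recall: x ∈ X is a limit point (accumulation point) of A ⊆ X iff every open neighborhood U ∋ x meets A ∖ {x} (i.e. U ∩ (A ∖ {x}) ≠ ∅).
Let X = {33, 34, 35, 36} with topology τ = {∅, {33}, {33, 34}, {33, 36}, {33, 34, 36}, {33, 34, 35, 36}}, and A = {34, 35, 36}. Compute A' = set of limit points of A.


A' = {35}

For each x ∈ X, list the open sets U ∈ τ with x ∈ U, then check whether U ∩ (A ∖ {x}) ≠ ∅ for every such U.
  x = 33: open {33} ∋ x has {33} ∩ (A ∖ {33}) = ∅, so x is NOT a limit point.
  x = 34: open {33, 34} ∋ x has {33, 34} ∩ (A ∖ {34}) = ∅, so x is NOT a limit point.
  x = 35: opens ∋ x are {33, 34, 35, 36}; each meets A ∖ {35}, so x IS a limit point.
  x = 36: open {33, 36} ∋ x has {33, 36} ∩ (A ∖ {36}) = ∅, so x is NOT a limit point.
Collecting: A' = {35}.
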